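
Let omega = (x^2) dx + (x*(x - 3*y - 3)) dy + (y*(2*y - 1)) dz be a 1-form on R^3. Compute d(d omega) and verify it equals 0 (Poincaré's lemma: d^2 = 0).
d(d omega) = 0

Step 1: d omega = sum_{i<j} (∂f_j/∂x_i - ∂f_i/∂x_j) dx_i ∧ dx_j:
  coeff of dx ∧ dy: 2*x - 3*y - 3
  coeff of dx ∧ dz: 0
  coeff of dy ∧ dz: 4*y - 1
Step 2: Apply d again to each 2-form coefficient. The only possible 3-form in R^3 is dx ∧ dy ∧ dz, with coefficient
  ∂(coeff of dy∧dz)/∂x - ∂(coeff of dx∧dz)/∂y + ∂(coeff of dx∧dy)/∂z
  = ∂/∂x (4*y - 1) - ∂/∂y (0) + ∂/∂z (2*x - 3*y - 3).
Each of these terms simplifies to sums of mixed partials that cancel in pairs. The result is 0 (by equality of mixed partials for smooth functions — Schwarz / Clairaut).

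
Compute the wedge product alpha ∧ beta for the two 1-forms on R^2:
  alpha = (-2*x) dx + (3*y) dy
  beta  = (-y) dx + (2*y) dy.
alpha ∧ beta = (y*(-4*x + 3*y)) dx ∧ dy

Distribute the wedge, using dx_i ∧ dx_j = -dx_j ∧ dx_i and dx_i ∧ dx_i = 0. For each pair (i, j) with i < j, the coefficient of dx_i ∧ dx_j in alpha ∧ beta is (alpha_i * beta_j - alpha_j * beta_i). Collecting: alpha ∧ beta = (y*(-4*x + 3*y)) dx ∧ dy.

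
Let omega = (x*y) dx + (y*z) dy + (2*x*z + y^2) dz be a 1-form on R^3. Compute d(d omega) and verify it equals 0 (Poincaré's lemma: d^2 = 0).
d(d omega) = 0

Step 1: d omega = sum_{i<j} (∂f_j/∂x_i - ∂f_i/∂x_j) dx_i ∧ dx_j:
  coeff of dx ∧ dy: -x
  coeff of dx ∧ dz: 2*z
  coeff of dy ∧ dz: y
Step 2: Apply d again to each 2-form coefficient. The only possible 3-form in R^3 is dx ∧ dy ∧ dz, with coefficient
  ∂(coeff of dy∧dz)/∂x - ∂(coeff of dx∧dz)/∂y + ∂(coeff of dx∧dy)/∂z
  = ∂/∂x (y) - ∂/∂y (2*z) + ∂/∂z (-x).
Each of these terms simplifies to sums of mixed partials that cancel in pairs. The result is 0 (by equality of mixed partials for smooth functions — Schwarz / Clairaut).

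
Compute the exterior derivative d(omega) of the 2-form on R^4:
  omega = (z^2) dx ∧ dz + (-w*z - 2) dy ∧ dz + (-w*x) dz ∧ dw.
d(omega) = (-z) dy ∧ dz ∧ dw + (-w) dx ∧ dz ∧ dw

For a 2-form omega = sum_{i<j} g_{ij} dx_i ∧ dx_j, the exterior derivative is
  d(omega) = sum_{i<j} d(g_{ij}) ∧ dx_i ∧ dx_j = sum_{i<j, k} (∂g_{ij}/∂x_k) dx_k ∧ dx_i ∧ dx_j.
Expand each term, using dx_k ∧ dx_i ∧ dx_j = sgn(permutation) dx_{(a)} ∧ dx_{(b)} ∧ dx_{(c)} with (a < b < c) sorted:
  d(-w*z - 2) includes (∂/∂w)(-w*z - 2) dw = (-z) dw, which multiplied by dy ∧ dz gives (-z) dy ∧ dz ∧ dw
  d(-w*x) includes (∂/∂x)(-w*x) dx = (-w) dx, which multiplied by dz ∧ dw gives (-w) dx ∧ dz ∧ dw
Collecting like 3-forms: d(omega) = (-z) dy ∧ dz ∧ dw + (-w) dx ∧ dz ∧ dw.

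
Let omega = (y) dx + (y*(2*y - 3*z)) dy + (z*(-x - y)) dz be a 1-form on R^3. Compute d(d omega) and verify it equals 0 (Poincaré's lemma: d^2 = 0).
d(d omega) = 0

Step 1: d omega = sum_{i<j} (∂f_j/∂x_i - ∂f_i/∂x_j) dx_i ∧ dx_j:
  coeff of dx ∧ dy: -1
  coeff of dx ∧ dz: -z
  coeff of dy ∧ dz: 3*y - z
Step 2: Apply d again to each 2-form coefficient. The only possible 3-form in R^3 is dx ∧ dy ∧ dz, with coefficient
  ∂(coeff of dy∧dz)/∂x - ∂(coeff of dx∧dz)/∂y + ∂(coeff of dx∧dy)/∂z
  = ∂/∂x (3*y - z) - ∂/∂y (-z) + ∂/∂z (-1).
Each of these terms simplifies to sums of mixed partials that cancel in pairs. The result is 0 (by equality of mixed partials for smooth functions — Schwarz / Clairaut).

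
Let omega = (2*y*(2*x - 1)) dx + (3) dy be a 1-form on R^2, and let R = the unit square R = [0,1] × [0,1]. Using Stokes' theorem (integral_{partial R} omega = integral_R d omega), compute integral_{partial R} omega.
integral_(partial R) omega = 0

Stokes: integral_partial_R omega = integral_R d omega with d omega = (∂Q/∂x - ∂P/∂y) dx ∧ dy.
  ∂Q/∂x = 0
  ∂P/∂y = 4*x - 2
  integrand = ∂Q/∂x - ∂P/∂y = 2 - 4*x.
Integrating over R: integral_0^1 integral_0^1 (2 - 4*x) dx dy = 0.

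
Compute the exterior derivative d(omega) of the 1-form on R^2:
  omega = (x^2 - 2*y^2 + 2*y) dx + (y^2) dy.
d(omega) = (4*y - 2) dx ∧ dy

For a 1-form omega = sum_i f_i dx_i, the exterior derivative is
  d(omega) = sum_{i < j} (∂f_j/∂x_i - ∂f_i/∂x_j) dx_i ∧ dx_j.
  coefficient of dx ∧ dy: ∂f_2/∂x - ∂f_1/∂y = ∂(y^2)/∂x - ∂(x^2 - 2*y^2 + 2*y)/∂y = 4*y - 2
Assembling: d(omega) = (4*y - 2) dx ∧ dy.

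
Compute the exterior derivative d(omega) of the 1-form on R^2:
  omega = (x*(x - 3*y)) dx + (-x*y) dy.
d(omega) = (3*x - y) dx ∧ dy

For a 1-form omega = sum_i f_i dx_i, the exterior derivative is
  d(omega) = sum_{i < j} (∂f_j/∂x_i - ∂f_i/∂x_j) dx_i ∧ dx_j.
  coefficient of dx ∧ dy: ∂f_2/∂x - ∂f_1/∂y = ∂(-x*y)/∂x - ∂(x*(x - 3*y))/∂y = 3*x - y
Assembling: d(omega) = (3*x - y) dx ∧ dy.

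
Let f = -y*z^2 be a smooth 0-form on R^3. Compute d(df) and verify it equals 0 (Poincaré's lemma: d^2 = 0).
d(df) = 0

Step 1: df = sum_i (∂f/∂x_i) dx_i = (0) dx + (-z^2) dy + (-2*y*z) dz.
Step 2: Apply d again. Using the 1-form formula, the coefficient of dx ∧ dy in d(df) is ∂^2 f/∂x ∂y - ∂^2 f/∂y ∂x = (0) - (0) = 0 (equality of mixed partials for smooth f).
Similarly for dx ∧ dz and dy ∧ dz — all coefficients vanish. So d(df) = 0.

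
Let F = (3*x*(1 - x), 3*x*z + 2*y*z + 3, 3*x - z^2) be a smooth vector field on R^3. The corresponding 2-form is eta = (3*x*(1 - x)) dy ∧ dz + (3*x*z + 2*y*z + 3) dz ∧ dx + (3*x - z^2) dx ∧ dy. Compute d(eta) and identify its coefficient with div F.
d(eta) = (3 - 6*x) dx ∧ dy ∧ dz; div F = 3 - 6*x

For a 2-form in R^3 of the form above, applying d gives a 3-form with coefficient ∂P/∂x + ∂Q/∂y + ∂R/∂z:
  ∂P/∂x = 3 - 6*x
  ∂Q/∂y = 2*z
  ∂R/∂z = -2*z
Sum = 3 - 6*x, which is exactly div F.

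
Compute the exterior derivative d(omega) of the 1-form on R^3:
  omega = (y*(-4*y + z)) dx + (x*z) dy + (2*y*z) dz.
d(omega) = (8*y) dx ∧ dy + (-y) dx ∧ dz + (-x + 2*z) dy ∧ dz

For a 1-form omega = sum_i f_i dx_i, the exterior derivative is
  d(omega) = sum_{i < j} (∂f_j/∂x_i - ∂f_i/∂x_j) dx_i ∧ dx_j.
  coefficient of dx ∧ dy: ∂f_2/∂x - ∂f_1/∂y = ∂(x*z)/∂x - ∂(y*(-4*y + z))/∂y = 8*y
  coefficient of dx ∧ dz: ∂f_3/∂x - ∂f_1/∂z = ∂(2*y*z)/∂x - ∂(y*(-4*y + z))/∂z = -y
  coefficient of dy ∧ dz: ∂f_3/∂y - ∂f_2/∂z = ∂(2*y*z)/∂y - ∂(x*z)/∂z = -x + 2*z
Assembling: d(omega) = (8*y) dx ∧ dy + (-y) dx ∧ dz + (-x + 2*z) dy ∧ dz.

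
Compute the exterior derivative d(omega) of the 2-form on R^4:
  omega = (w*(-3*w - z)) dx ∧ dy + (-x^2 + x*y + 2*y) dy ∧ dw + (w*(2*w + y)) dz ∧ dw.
d(omega) = (-w) dx ∧ dy ∧ dz + (-6*w - 2*x + y - z) dx ∧ dy ∧ dw + (w) dy ∧ dz ∧ dw

For a 2-form omega = sum_{i<j} g_{ij} dx_i ∧ dx_j, the exterior derivative is
  d(omega) = sum_{i<j} d(g_{ij}) ∧ dx_i ∧ dx_j = sum_{i<j, k} (∂g_{ij}/∂x_k) dx_k ∧ dx_i ∧ dx_j.
Expand each term, using dx_k ∧ dx_i ∧ dx_j = sgn(permutation) dx_{(a)} ∧ dx_{(b)} ∧ dx_{(c)} with (a < b < c) sorted:
  d(w*(-3*w - z)) includes (∂/∂z)(w*(-3*w - z)) dz = (-w) dz, which multiplied by dx ∧ dy gives (-w) dx ∧ dy ∧ dz
  d(w*(-3*w - z)) includes (∂/∂w)(w*(-3*w - z)) dw = (-6*w - z) dw, which multiplied by dx ∧ dy gives (-6*w - z) dx ∧ dy ∧ dw
  d(-x^2 + x*y + 2*y) includes (∂/∂x)(-x^2 + x*y + 2*y) dx = (-2*x + y) dx, which multiplied by dy ∧ dw gives (-2*x + y) dx ∧ dy ∧ dw
  d(w*(2*w + y)) includes (∂/∂y)(w*(2*w + y)) dy = (w) dy, which multiplied by dz ∧ dw gives (w) dy ∧ dz ∧ dw
Collecting like 3-forms: d(omega) = (-w) dx ∧ dy ∧ dz + (-6*w - 2*x + y - z) dx ∧ dy ∧ dw + (w) dy ∧ dz ∧ dw.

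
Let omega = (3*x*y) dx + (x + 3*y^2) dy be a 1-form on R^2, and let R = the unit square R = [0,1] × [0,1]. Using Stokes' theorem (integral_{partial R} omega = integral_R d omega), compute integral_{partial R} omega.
integral_(partial R) omega = -1/2

Stokes: integral_partial_R omega = integral_R d omega with d omega = (∂Q/∂x - ∂P/∂y) dx ∧ dy.
  ∂Q/∂x = 1
  ∂P/∂y = 3*x
  integrand = ∂Q/∂x - ∂P/∂y = 1 - 3*x.
Integrating over R: integral_0^1 integral_0^1 (1 - 3*x) dx dy = -1/2.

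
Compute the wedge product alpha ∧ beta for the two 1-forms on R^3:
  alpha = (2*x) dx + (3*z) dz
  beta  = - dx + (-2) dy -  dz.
alpha ∧ beta = (-4*x) dx ∧ dy + (-2*x + 3*z) dx ∧ dz + (6*z) dy ∧ dz

Distribute the wedge, using dx_i ∧ dx_j = -dx_j ∧ dx_i and dx_i ∧ dx_i = 0. For each pair (i, j) with i < j, the coefficient of dx_i ∧ dx_j in alpha ∧ beta is (alpha_i * beta_j - alpha_j * beta_i). Collecting: alpha ∧ beta = (-4*x) dx ∧ dy + (-2*x + 3*z) dx ∧ dz + (6*z) dy ∧ dz.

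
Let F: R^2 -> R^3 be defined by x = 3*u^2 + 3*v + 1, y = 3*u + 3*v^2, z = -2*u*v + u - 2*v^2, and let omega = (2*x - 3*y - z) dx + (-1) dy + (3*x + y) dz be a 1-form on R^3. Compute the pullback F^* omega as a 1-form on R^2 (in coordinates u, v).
F^* omega = (36*u^3 - 6*u^2*v - 51*u^2 - 42*u*v^2 + 30*u*v + 15*u - 6*v^3 - 15*v^2 + 3*v) du + (-18*u^3 - 36*u^2*v + 12*u^2 - 6*u*v^2 - 24*u*v - 36*u - 12*v^3 - 57*v^2 + 6) dv

Using F^*(f dg) = (f ∘ F) d(g ∘ F), substitute each coordinate x_i by F_i(u, v) in f_i, and replace dx_i by d F_i = (∂F_i/∂u) du + (∂F_i/∂v) dv.
  For the x component: f_1(F) = 6*u^2 + 2*u*v - 10*u - 7*v^2 + 6*v + 2; d F_1 = (6*u) du + (3) dv
  For the y component: f_2(F) = -1; d F_2 = (3) du + (6*v) dv
  For the z component: f_3(F) = 9*u^2 + 3*u + 3*v^2 + 9*v + 3; d F_3 = (1 - 2*v) du + (-2*u - 4*v) dv
Combining and collecting du, dv coefficients:
  coeff of du: 36*u^3 - 6*u^2*v - 51*u^2 - 42*u*v^2 + 30*u*v + 15*u - 6*v^3 - 15*v^2 + 3*v
  coeff of dv: -18*u^3 - 36*u^2*v + 12*u^2 - 6*u*v^2 - 24*u*v - 36*u - 12*v^3 - 57*v^2 + 6
F^* omega = (36*u^3 - 6*u^2*v - 51*u^2 - 42*u*v^2 + 30*u*v + 15*u - 6*v^3 - 15*v^2 + 3*v) du + (-18*u^3 - 36*u^2*v + 12*u^2 - 6*u*v^2 - 24*u*v - 36*u - 12*v^3 - 57*v^2 + 6) dv.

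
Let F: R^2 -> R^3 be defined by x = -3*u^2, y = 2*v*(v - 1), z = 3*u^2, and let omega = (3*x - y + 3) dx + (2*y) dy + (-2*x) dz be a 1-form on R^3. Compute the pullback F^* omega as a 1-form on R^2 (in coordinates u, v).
F^* omega = (6*u*(15*u^2 + 2*v^2 - 2*v - 3)) du + (8*v*(2*v^2 - 3*v + 1)) dv

Using F^*(f dg) = (f ∘ F) d(g ∘ F), substitute each coordinate x_i by F_i(u, v) in f_i, and replace dx_i by d F_i = (∂F_i/∂u) du + (∂F_i/∂v) dv.
  For the x component: f_1(F) = -9*u^2 - 2*v^2 + 2*v + 3; d F_1 = (-6*u) du + (0) dv
  For the y component: f_2(F) = 4*v*(v - 1); d F_2 = (0) du + (4*v - 2) dv
  For the z component: f_3(F) = 6*u^2; d F_3 = (6*u) du + (0) dv
Combining and collecting du, dv coefficients:
  coeff of du: 6*u*(15*u^2 + 2*v^2 - 2*v - 3)
  coeff of dv: 8*v*(2*v^2 - 3*v + 1)
F^* omega = (6*u*(15*u^2 + 2*v^2 - 2*v - 3)) du + (8*v*(2*v^2 - 3*v + 1)) dv.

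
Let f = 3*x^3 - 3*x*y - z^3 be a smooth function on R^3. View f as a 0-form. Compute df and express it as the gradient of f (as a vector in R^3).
df = (9*x^2 - 3*y) dx + (-3*x) dy + (-3*z^2) dz; grad f = (9*x^2 - 3*y, -3*x, -3*z^2)

For a 0-form f, d f = (∂f/∂x) dx + (∂f/∂y) dy + (∂f/∂z) dz. The components of the vector representation are exactly the entries of grad f in Cartesian coordinates:
  ∂f/∂x = 9*x^2 - 3*y
  ∂f/∂y = -3*x
  ∂f/∂z = -3*z^2.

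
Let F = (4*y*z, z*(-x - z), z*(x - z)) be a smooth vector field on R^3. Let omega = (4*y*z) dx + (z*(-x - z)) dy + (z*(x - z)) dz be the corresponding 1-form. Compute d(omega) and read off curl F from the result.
d(omega) = (x + 2*z) dy ∧ dz + (4*y - z) dz ∧ dx + (-5*z) dx ∧ dy; curl F = (x + 2*z, 4*y - z, -5*z)

d omega = sum_{i<j} (∂f_j/∂x_i - ∂f_i/∂x_j) dx_i ∧ dx_j. Under the identification (dy ∧ dz, dz ∧ dx, dx ∧ dy) ↔ (e_x, e_y, e_z), the coefficients are exactly the components of curl F. Compute:
  ∂R/∂y - ∂Q/∂z = (0) - (-x - 2*z) = x + 2*z
  ∂P/∂z - ∂R/∂x = (4*y) - (z) = 4*y - z
  ∂Q/∂x - ∂P/∂y = (-z) - (4*z) = -5*z.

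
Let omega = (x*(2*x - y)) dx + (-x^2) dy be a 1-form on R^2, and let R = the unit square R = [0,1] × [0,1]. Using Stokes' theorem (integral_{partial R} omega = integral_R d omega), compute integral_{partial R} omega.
integral_(partial R) omega = -1/2

Stokes: integral_partial_R omega = integral_R d omega with d omega = (∂Q/∂x - ∂P/∂y) dx ∧ dy.
  ∂Q/∂x = -2*x
  ∂P/∂y = -x
  integrand = ∂Q/∂x - ∂P/∂y = -x.
Integrating over R: integral_0^1 integral_0^1 (-x) dx dy = -1/2.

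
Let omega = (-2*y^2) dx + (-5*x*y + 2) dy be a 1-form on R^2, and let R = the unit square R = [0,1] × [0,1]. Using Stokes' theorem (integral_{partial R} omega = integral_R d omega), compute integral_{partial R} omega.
integral_(partial R) omega = -1/2

Stokes: integral_partial_R omega = integral_R d omega with d omega = (∂Q/∂x - ∂P/∂y) dx ∧ dy.
  ∂Q/∂x = -5*y
  ∂P/∂y = -4*y
  integrand = ∂Q/∂x - ∂P/∂y = -y.
Integrating over R: integral_0^1 integral_0^1 (-y) dx dy = -1/2.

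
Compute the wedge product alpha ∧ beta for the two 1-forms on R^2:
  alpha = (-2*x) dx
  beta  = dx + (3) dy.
alpha ∧ beta = (-6*x) dx ∧ dy

Distribute the wedge, using dx_i ∧ dx_j = -dx_j ∧ dx_i and dx_i ∧ dx_i = 0. For each pair (i, j) with i < j, the coefficient of dx_i ∧ dx_j in alpha ∧ beta is (alpha_i * beta_j - alpha_j * beta_i). Collecting: alpha ∧ beta = (-6*x) dx ∧ dy.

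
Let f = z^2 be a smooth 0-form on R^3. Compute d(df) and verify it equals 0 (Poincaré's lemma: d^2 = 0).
d(df) = 0

Step 1: df = sum_i (∂f/∂x_i) dx_i = (0) dx + (0) dy + (2*z) dz.
Step 2: Apply d again. Using the 1-form formula, the coefficient of dx ∧ dy in d(df) is ∂^2 f/∂x ∂y - ∂^2 f/∂y ∂x = (0) - (0) = 0 (equality of mixed partials for smooth f).
Similarly for dx ∧ dz and dy ∧ dz — all coefficients vanish. So d(df) = 0.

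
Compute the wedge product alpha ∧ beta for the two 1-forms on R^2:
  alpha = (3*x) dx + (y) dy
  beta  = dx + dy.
alpha ∧ beta = (3*x - y) dx ∧ dy

Distribute the wedge, using dx_i ∧ dx_j = -dx_j ∧ dx_i and dx_i ∧ dx_i = 0. For each pair (i, j) with i < j, the coefficient of dx_i ∧ dx_j in alpha ∧ beta is (alpha_i * beta_j - alpha_j * beta_i). Collecting: alpha ∧ beta = (3*x - y) dx ∧ dy.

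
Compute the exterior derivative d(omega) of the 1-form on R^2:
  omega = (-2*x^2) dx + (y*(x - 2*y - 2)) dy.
d(omega) = (y) dx ∧ dy

For a 1-form omega = sum_i f_i dx_i, the exterior derivative is
  d(omega) = sum_{i < j} (∂f_j/∂x_i - ∂f_i/∂x_j) dx_i ∧ dx_j.
  coefficient of dx ∧ dy: ∂f_2/∂x - ∂f_1/∂y = ∂(y*(x - 2*y - 2))/∂x - ∂(-2*x^2)/∂y = y
Assembling: d(omega) = (y) dx ∧ dy.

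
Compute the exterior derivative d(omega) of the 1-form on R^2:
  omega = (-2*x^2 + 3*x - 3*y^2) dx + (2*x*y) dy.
d(omega) = (8*y) dx ∧ dy

For a 1-form omega = sum_i f_i dx_i, the exterior derivative is
  d(omega) = sum_{i < j} (∂f_j/∂x_i - ∂f_i/∂x_j) dx_i ∧ dx_j.
  coefficient of dx ∧ dy: ∂f_2/∂x - ∂f_1/∂y = ∂(2*x*y)/∂x - ∂(-2*x^2 + 3*x - 3*y^2)/∂y = 8*y
Assembling: d(omega) = (8*y) dx ∧ dy.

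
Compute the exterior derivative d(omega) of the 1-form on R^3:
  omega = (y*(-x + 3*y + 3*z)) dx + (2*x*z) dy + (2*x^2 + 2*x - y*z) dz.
d(omega) = (x - 6*y - z) dx ∧ dy + (4*x - 3*y + 2) dx ∧ dz + (-2*x - z) dy ∧ dz

For a 1-form omega = sum_i f_i dx_i, the exterior derivative is
  d(omega) = sum_{i < j} (∂f_j/∂x_i - ∂f_i/∂x_j) dx_i ∧ dx_j.
  coefficient of dx ∧ dy: ∂f_2/∂x - ∂f_1/∂y = ∂(2*x*z)/∂x - ∂(y*(-x + 3*y + 3*z))/∂y = x - 6*y - z
  coefficient of dx ∧ dz: ∂f_3/∂x - ∂f_1/∂z = ∂(2*x^2 + 2*x - y*z)/∂x - ∂(y*(-x + 3*y + 3*z))/∂z = 4*x - 3*y + 2
  coefficient of dy ∧ dz: ∂f_3/∂y - ∂f_2/∂z = ∂(2*x^2 + 2*x - y*z)/∂y - ∂(2*x*z)/∂z = -2*x - z
Assembling: d(omega) = (x - 6*y - z) dx ∧ dy + (4*x - 3*y + 2) dx ∧ dz + (-2*x - z) dy ∧ dz.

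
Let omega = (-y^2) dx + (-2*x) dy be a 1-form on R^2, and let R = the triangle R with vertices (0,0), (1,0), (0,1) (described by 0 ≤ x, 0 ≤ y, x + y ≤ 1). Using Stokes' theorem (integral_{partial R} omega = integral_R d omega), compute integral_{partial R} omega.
integral_(partial R) omega = -2/3

Stokes: integral_partial_R omega = integral_R d omega with d omega = (∂Q/∂x - ∂P/∂y) dx ∧ dy.
  ∂Q/∂x = -2
  ∂P/∂y = -2*y
  integrand = ∂Q/∂x - ∂P/∂y = 2*y - 2.
Integrating over R: integral_0^1 integral_0^{1-x} (2*y - 2) dy dx = -2/3.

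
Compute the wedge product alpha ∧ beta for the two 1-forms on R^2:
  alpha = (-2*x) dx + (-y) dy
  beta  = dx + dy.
alpha ∧ beta = (-2*x + y) dx ∧ dy

Distribute the wedge, using dx_i ∧ dx_j = -dx_j ∧ dx_i and dx_i ∧ dx_i = 0. For each pair (i, j) with i < j, the coefficient of dx_i ∧ dx_j in alpha ∧ beta is (alpha_i * beta_j - alpha_j * beta_i). Collecting: alpha ∧ beta = (-2*x + y) dx ∧ dy.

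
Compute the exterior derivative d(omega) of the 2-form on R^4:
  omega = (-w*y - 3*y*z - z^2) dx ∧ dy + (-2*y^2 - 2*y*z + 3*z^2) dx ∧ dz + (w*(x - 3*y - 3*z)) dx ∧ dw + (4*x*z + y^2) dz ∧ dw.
d(omega) = (y) dx ∧ dy ∧ dz + (3*w - y) dx ∧ dy ∧ dw + (3*w + 4*z) dx ∧ dz ∧ dw + (2*y) dy ∧ dz ∧ dw

For a 2-form omega = sum_{i<j} g_{ij} dx_i ∧ dx_j, the exterior derivative is
  d(omega) = sum_{i<j} d(g_{ij}) ∧ dx_i ∧ dx_j = sum_{i<j, k} (∂g_{ij}/∂x_k) dx_k ∧ dx_i ∧ dx_j.
Expand each term, using dx_k ∧ dx_i ∧ dx_j = sgn(permutation) dx_{(a)} ∧ dx_{(b)} ∧ dx_{(c)} with (a < b < c) sorted:
  d(-w*y - 3*y*z - z^2) includes (∂/∂z)(-w*y - 3*y*z - z^2) dz = (-3*y - 2*z) dz, which multiplied by dx ∧ dy gives (-3*y - 2*z) dx ∧ dy ∧ dz
  d(-w*y - 3*y*z - z^2) includes (∂/∂w)(-w*y - 3*y*z - z^2) dw = (-y) dw, which multiplied by dx ∧ dy gives (-y) dx ∧ dy ∧ dw
  d(-2*y^2 - 2*y*z + 3*z^2) includes (∂/∂y)(-2*y^2 - 2*y*z + 3*z^2) dy = (-4*y - 2*z) dy, which multiplied by dx ∧ dz gives (4*y + 2*z) dx ∧ dy ∧ dz
  d(w*(x - 3*y - 3*z)) includes (∂/∂y)(w*(x - 3*y - 3*z)) dy = (-3*w) dy, which multiplied by dx ∧ dw gives (3*w) dx ∧ dy ∧ dw
  d(w*(x - 3*y - 3*z)) includes (∂/∂z)(w*(x - 3*y - 3*z)) dz = (-3*w) dz, which multiplied by dx ∧ dw gives (3*w) dx ∧ dz ∧ dw
  d(4*x*z + y^2) includes (∂/∂x)(4*x*z + y^2) dx = (4*z) dx, which multiplied by dz ∧ dw gives (4*z) dx ∧ dz ∧ dw
  d(4*x*z + y^2) includes (∂/∂y)(4*x*z + y^2) dy = (2*y) dy, which multiplied by dz ∧ dw gives (2*y) dy ∧ dz ∧ dw
Collecting like 3-forms: d(omega) = (y) dx ∧ dy ∧ dz + (3*w - y) dx ∧ dy ∧ dw + (3*w + 4*z) dx ∧ dz ∧ dw + (2*y) dy ∧ dz ∧ dw.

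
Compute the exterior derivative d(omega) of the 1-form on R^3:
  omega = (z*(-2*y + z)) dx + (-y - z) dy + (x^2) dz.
d(omega) = (2*z) dx ∧ dy + (2*x + 2*y - 2*z) dx ∧ dz + (1) dy ∧ dz

For a 1-form omega = sum_i f_i dx_i, the exterior derivative is
  d(omega) = sum_{i < j} (∂f_j/∂x_i - ∂f_i/∂x_j) dx_i ∧ dx_j.
  coefficient of dx ∧ dy: ∂f_2/∂x - ∂f_1/∂y = ∂(-y - z)/∂x - ∂(z*(-2*y + z))/∂y = 2*z
  coefficient of dx ∧ dz: ∂f_3/∂x - ∂f_1/∂z = ∂(x^2)/∂x - ∂(z*(-2*y + z))/∂z = 2*x + 2*y - 2*z
  coefficient of dy ∧ dz: ∂f_3/∂y - ∂f_2/∂z = ∂(x^2)/∂y - ∂(-y - z)/∂z = 1
Assembling: d(omega) = (2*z) dx ∧ dy + (2*x + 2*y - 2*z) dx ∧ dz + (1) dy ∧ dz.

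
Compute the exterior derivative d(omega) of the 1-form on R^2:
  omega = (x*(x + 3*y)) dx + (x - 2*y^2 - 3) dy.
d(omega) = (1 - 3*x) dx ∧ dy

For a 1-form omega = sum_i f_i dx_i, the exterior derivative is
  d(omega) = sum_{i < j} (∂f_j/∂x_i - ∂f_i/∂x_j) dx_i ∧ dx_j.
  coefficient of dx ∧ dy: ∂f_2/∂x - ∂f_1/∂y = ∂(x - 2*y^2 - 3)/∂x - ∂(x*(x + 3*y))/∂y = 1 - 3*x
Assembling: d(omega) = (1 - 3*x) dx ∧ dy.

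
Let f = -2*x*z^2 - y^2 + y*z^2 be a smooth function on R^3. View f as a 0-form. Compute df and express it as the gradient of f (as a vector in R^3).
df = (-2*z^2) dx + (-2*y + z^2) dy + (2*z*(-2*x + y)) dz; grad f = (-2*z^2, -2*y + z^2, 2*z*(-2*x + y))

For a 0-form f, d f = (∂f/∂x) dx + (∂f/∂y) dy + (∂f/∂z) dz. The components of the vector representation are exactly the entries of grad f in Cartesian coordinates:
  ∂f/∂x = -2*z^2
  ∂f/∂y = -2*y + z^2
  ∂f/∂z = 2*z*(-2*x + y).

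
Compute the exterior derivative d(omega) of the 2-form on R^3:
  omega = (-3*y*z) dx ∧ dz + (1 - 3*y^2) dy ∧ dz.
d(omega) = (3*z) dx ∧ dy ∧ dz

For a 2-form omega = sum_{i<j} g_{ij} dx_i ∧ dx_j, the exterior derivative is
  d(omega) = sum_{i<j} d(g_{ij}) ∧ dx_i ∧ dx_j = sum_{i<j, k} (∂g_{ij}/∂x_k) dx_k ∧ dx_i ∧ dx_j.
Expand each term, using dx_k ∧ dx_i ∧ dx_j = sgn(permutation) dx_{(a)} ∧ dx_{(b)} ∧ dx_{(c)} with (a < b < c) sorted:
  d(-3*y*z) includes (∂/∂y)(-3*y*z) dy = (-3*z) dy, which multiplied by dx ∧ dz gives (3*z) dx ∧ dy ∧ dz
Collecting like 3-forms: d(omega) = (3*z) dx ∧ dy ∧ dz.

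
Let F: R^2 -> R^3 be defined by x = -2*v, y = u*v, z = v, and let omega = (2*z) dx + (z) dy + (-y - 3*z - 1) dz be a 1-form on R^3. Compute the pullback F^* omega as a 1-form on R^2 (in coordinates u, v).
F^* omega = (v^2) du + (-7*v - 1) dv

Using F^*(f dg) = (f ∘ F) d(g ∘ F), substitute each coordinate x_i by F_i(u, v) in f_i, and replace dx_i by d F_i = (∂F_i/∂u) du + (∂F_i/∂v) dv.
  For the x component: f_1(F) = 2*v; d F_1 = (0) du + (-2) dv
  For the y component: f_2(F) = v; d F_2 = (v) du + (u) dv
  For the z component: f_3(F) = -u*v - 3*v - 1; d F_3 = (0) du + (1) dv
Combining and collecting du, dv coefficients:
  coeff of du: v^2
  coeff of dv: -7*v - 1
F^* omega = (v^2) du + (-7*v - 1) dv.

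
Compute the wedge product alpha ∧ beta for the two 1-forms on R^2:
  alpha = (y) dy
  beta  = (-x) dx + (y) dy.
alpha ∧ beta = (x*y) dx ∧ dy

Distribute the wedge, using dx_i ∧ dx_j = -dx_j ∧ dx_i and dx_i ∧ dx_i = 0. For each pair (i, j) with i < j, the coefficient of dx_i ∧ dx_j in alpha ∧ beta is (alpha_i * beta_j - alpha_j * beta_i). Collecting: alpha ∧ beta = (x*y) dx ∧ dy.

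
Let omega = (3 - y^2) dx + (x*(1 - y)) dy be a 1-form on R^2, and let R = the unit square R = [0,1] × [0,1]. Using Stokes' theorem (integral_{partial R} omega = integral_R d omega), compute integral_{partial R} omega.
integral_(partial R) omega = 3/2

Stokes: integral_partial_R omega = integral_R d omega with d omega = (∂Q/∂x - ∂P/∂y) dx ∧ dy.
  ∂Q/∂x = 1 - y
  ∂P/∂y = -2*y
  integrand = ∂Q/∂x - ∂P/∂y = y + 1.
Integrating over R: integral_0^1 integral_0^1 (y + 1) dx dy = 3/2.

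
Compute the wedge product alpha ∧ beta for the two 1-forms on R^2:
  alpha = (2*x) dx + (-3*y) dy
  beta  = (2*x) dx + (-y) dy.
alpha ∧ beta = (4*x*y) dx ∧ dy

Distribute the wedge, using dx_i ∧ dx_j = -dx_j ∧ dx_i and dx_i ∧ dx_i = 0. For each pair (i, j) with i < j, the coefficient of dx_i ∧ dx_j in alpha ∧ beta is (alpha_i * beta_j - alpha_j * beta_i). Collecting: alpha ∧ beta = (4*x*y) dx ∧ dy.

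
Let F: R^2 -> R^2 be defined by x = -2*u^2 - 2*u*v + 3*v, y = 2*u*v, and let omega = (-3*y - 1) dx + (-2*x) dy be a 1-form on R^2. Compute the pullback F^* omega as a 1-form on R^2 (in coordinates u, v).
F^* omega = (32*u^2*v + 20*u*v^2 + 4*u - 12*v^2 + 2*v) du + (8*u^3 + 20*u^2*v - 30*u*v + 2*u - 3) dv

Using F^*(f dg) = (f ∘ F) d(g ∘ F), substitute each coordinate x_i by F_i(u, v) in f_i, and replace dx_i by d F_i = (∂F_i/∂u) du + (∂F_i/∂v) dv.
  For the x component: f_1(F) = -6*u*v - 1; d F_1 = (-4*u - 2*v) du + (3 - 2*u) dv
  For the y component: f_2(F) = 4*u^2 + 4*u*v - 6*v; d F_2 = (2*v) du + (2*u) dv
Combining and collecting du, dv coefficients:
  coeff of du: 32*u^2*v + 20*u*v^2 + 4*u - 12*v^2 + 2*v
  coeff of dv: 8*u^3 + 20*u^2*v - 30*u*v + 2*u - 3
F^* omega = (32*u^2*v + 20*u*v^2 + 4*u - 12*v^2 + 2*v) du + (8*u^3 + 20*u^2*v - 30*u*v + 2*u - 3) dv.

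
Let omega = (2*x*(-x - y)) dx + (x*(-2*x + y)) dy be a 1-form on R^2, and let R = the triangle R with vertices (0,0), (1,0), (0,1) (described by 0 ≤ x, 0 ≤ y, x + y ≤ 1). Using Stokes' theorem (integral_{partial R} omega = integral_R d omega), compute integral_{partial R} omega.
integral_(partial R) omega = -1/6

Stokes: integral_partial_R omega = integral_R d omega with d omega = (∂Q/∂x - ∂P/∂y) dx ∧ dy.
  ∂Q/∂x = -4*x + y
  ∂P/∂y = -2*x
  integrand = ∂Q/∂x - ∂P/∂y = -2*x + y.
Integrating over R: integral_0^1 integral_0^{1-x} (-2*x + y) dy dx = -1/6.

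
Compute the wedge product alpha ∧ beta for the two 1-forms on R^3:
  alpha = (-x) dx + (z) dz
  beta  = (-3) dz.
alpha ∧ beta = (3*x) dx ∧ dz

Distribute the wedge, using dx_i ∧ dx_j = -dx_j ∧ dx_i and dx_i ∧ dx_i = 0. For each pair (i, j) with i < j, the coefficient of dx_i ∧ dx_j in alpha ∧ beta is (alpha_i * beta_j - alpha_j * beta_i). Collecting: alpha ∧ beta = (3*x) dx ∧ dz.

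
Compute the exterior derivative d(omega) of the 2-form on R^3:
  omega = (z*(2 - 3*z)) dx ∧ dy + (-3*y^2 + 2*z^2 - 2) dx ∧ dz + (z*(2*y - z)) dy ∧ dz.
d(omega) = (6*y - 6*z + 2) dx ∧ dy ∧ dz

For a 2-form omega = sum_{i<j} g_{ij} dx_i ∧ dx_j, the exterior derivative is
  d(omega) = sum_{i<j} d(g_{ij}) ∧ dx_i ∧ dx_j = sum_{i<j, k} (∂g_{ij}/∂x_k) dx_k ∧ dx_i ∧ dx_j.
Expand each term, using dx_k ∧ dx_i ∧ dx_j = sgn(permutation) dx_{(a)} ∧ dx_{(b)} ∧ dx_{(c)} with (a < b < c) sorted:
  d(z*(2 - 3*z)) includes (∂/∂z)(z*(2 - 3*z)) dz = (2 - 6*z) dz, which multiplied by dx ∧ dy gives (2 - 6*z) dx ∧ dy ∧ dz
  d(-3*y^2 + 2*z^2 - 2) includes (∂/∂y)(-3*y^2 + 2*z^2 - 2) dy = (-6*y) dy, which multiplied by dx ∧ dz gives (6*y) dx ∧ dy ∧ dz
Collecting like 3-forms: d(omega) = (6*y - 6*z + 2) dx ∧ dy ∧ dz.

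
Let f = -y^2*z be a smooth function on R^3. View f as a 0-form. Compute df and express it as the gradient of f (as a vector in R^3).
df = (0) dx + (-2*y*z) dy + (-y^2) dz; grad f = (0, -2*y*z, -y^2)

For a 0-form f, d f = (∂f/∂x) dx + (∂f/∂y) dy + (∂f/∂z) dz. The components of the vector representation are exactly the entries of grad f in Cartesian coordinates:
  ∂f/∂x = 0
  ∂f/∂y = -2*y*z
  ∂f/∂z = -y^2.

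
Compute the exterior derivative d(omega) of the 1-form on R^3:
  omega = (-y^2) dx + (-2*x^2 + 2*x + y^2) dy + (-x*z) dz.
d(omega) = (-4*x + 2*y + 2) dx ∧ dy + (-z) dx ∧ dz

For a 1-form omega = sum_i f_i dx_i, the exterior derivative is
  d(omega) = sum_{i < j} (∂f_j/∂x_i - ∂f_i/∂x_j) dx_i ∧ dx_j.
  coefficient of dx ∧ dy: ∂f_2/∂x - ∂f_1/∂y = ∂(-2*x^2 + 2*x + y^2)/∂x - ∂(-y^2)/∂y = -4*x + 2*y + 2
  coefficient of dx ∧ dz: ∂f_3/∂x - ∂f_1/∂z = ∂(-x*z)/∂x - ∂(-y^2)/∂z = -z
Assembling: d(omega) = (-4*x + 2*y + 2) dx ∧ dy + (-z) dx ∧ dz.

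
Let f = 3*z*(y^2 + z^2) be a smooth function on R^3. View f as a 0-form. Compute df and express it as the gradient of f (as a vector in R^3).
df = (0) dx + (6*y*z) dy + (3*y^2 + 9*z^2) dz; grad f = (0, 6*y*z, 3*y^2 + 9*z^2)

For a 0-form f, d f = (∂f/∂x) dx + (∂f/∂y) dy + (∂f/∂z) dz. The components of the vector representation are exactly the entries of grad f in Cartesian coordinates:
  ∂f/∂x = 0
  ∂f/∂y = 6*y*z
  ∂f/∂z = 3*y^2 + 9*z^2.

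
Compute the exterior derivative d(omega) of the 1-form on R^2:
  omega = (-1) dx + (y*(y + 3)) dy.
d(omega) = 0

For a 1-form omega = sum_i f_i dx_i, the exterior derivative is
  d(omega) = sum_{i < j} (∂f_j/∂x_i - ∂f_i/∂x_j) dx_i ∧ dx_j.

Assembling: d(omega) = 0.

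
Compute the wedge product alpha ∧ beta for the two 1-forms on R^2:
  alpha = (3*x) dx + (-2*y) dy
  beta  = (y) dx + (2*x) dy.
alpha ∧ beta = (6*x^2 + 2*y^2) dx ∧ dy

Distribute the wedge, using dx_i ∧ dx_j = -dx_j ∧ dx_i and dx_i ∧ dx_i = 0. For each pair (i, j) with i < j, the coefficient of dx_i ∧ dx_j in alpha ∧ beta is (alpha_i * beta_j - alpha_j * beta_i). Collecting: alpha ∧ beta = (6*x^2 + 2*y^2) dx ∧ dy.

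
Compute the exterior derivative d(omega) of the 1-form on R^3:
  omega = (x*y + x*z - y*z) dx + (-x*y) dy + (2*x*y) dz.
d(omega) = (-x - y + z) dx ∧ dy + (-x + 3*y) dx ∧ dz + (2*x) dy ∧ dz

For a 1-form omega = sum_i f_i dx_i, the exterior derivative is
  d(omega) = sum_{i < j} (∂f_j/∂x_i - ∂f_i/∂x_j) dx_i ∧ dx_j.
  coefficient of dx ∧ dy: ∂f_2/∂x - ∂f_1/∂y = ∂(-x*y)/∂x - ∂(x*y + x*z - y*z)/∂y = -x - y + z
  coefficient of dx ∧ dz: ∂f_3/∂x - ∂f_1/∂z = ∂(2*x*y)/∂x - ∂(x*y + x*z - y*z)/∂z = -x + 3*y
  coefficient of dy ∧ dz: ∂f_3/∂y - ∂f_2/∂z = ∂(2*x*y)/∂y - ∂(-x*y)/∂z = 2*x
Assembling: d(omega) = (-x - y + z) dx ∧ dy + (-x + 3*y) dx ∧ dz + (2*x) dy ∧ dz.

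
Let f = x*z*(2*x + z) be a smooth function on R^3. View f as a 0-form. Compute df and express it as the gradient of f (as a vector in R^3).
df = (z*(4*x + z)) dx + (0) dy + (2*x*(x + z)) dz; grad f = (z*(4*x + z), 0, 2*x*(x + z))

For a 0-form f, d f = (∂f/∂x) dx + (∂f/∂y) dy + (∂f/∂z) dz. The components of the vector representation are exactly the entries of grad f in Cartesian coordinates:
  ∂f/∂x = z*(4*x + z)
  ∂f/∂y = 0
  ∂f/∂z = 2*x*(x + z).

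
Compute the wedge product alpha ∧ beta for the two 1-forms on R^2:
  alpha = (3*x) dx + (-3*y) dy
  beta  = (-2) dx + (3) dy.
alpha ∧ beta = (9*x - 6*y) dx ∧ dy

Distribute the wedge, using dx_i ∧ dx_j = -dx_j ∧ dx_i and dx_i ∧ dx_i = 0. For each pair (i, j) with i < j, the coefficient of dx_i ∧ dx_j in alpha ∧ beta is (alpha_i * beta_j - alpha_j * beta_i). Collecting: alpha ∧ beta = (9*x - 6*y) dx ∧ dy.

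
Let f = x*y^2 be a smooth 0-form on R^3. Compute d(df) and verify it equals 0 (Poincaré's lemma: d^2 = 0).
d(df) = 0

Step 1: df = sum_i (∂f/∂x_i) dx_i = (y^2) dx + (2*x*y) dy + (0) dz.
Step 2: Apply d again. Using the 1-form formula, the coefficient of dx ∧ dy in d(df) is ∂^2 f/∂x ∂y - ∂^2 f/∂y ∂x = (2*y) - (2*y) = 0 (equality of mixed partials for smooth f).
Similarly for dx ∧ dz and dy ∧ dz — all coefficients vanish. So d(df) = 0.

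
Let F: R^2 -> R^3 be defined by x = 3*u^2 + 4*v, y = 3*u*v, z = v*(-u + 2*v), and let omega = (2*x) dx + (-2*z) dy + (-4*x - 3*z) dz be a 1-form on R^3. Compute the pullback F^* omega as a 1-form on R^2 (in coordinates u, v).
F^* omega = (36*u^3 + 12*u^2*v + 3*u*v^2 + 48*u*v - 6*v^3 + 16*v^2) du + (12*u^3 - 45*u^2*v + 24*u^2 + 6*u*v^2 + 16*u*v - 24*v^3 - 64*v^2 + 32*v) dv

Using F^*(f dg) = (f ∘ F) d(g ∘ F), substitute each coordinate x_i by F_i(u, v) in f_i, and replace dx_i by d F_i = (∂F_i/∂u) du + (∂F_i/∂v) dv.
  For the x component: f_1(F) = 6*u^2 + 8*v; d F_1 = (6*u) du + (4) dv
  For the y component: f_2(F) = 2*v*(u - 2*v); d F_2 = (3*v) du + (3*u) dv
  For the z component: f_3(F) = -12*u^2 + 3*u*v - 6*v^2 - 16*v; d F_3 = (-v) du + (-u + 4*v) dv
Combining and collecting du, dv coefficients:
  coeff of du: 36*u^3 + 12*u^2*v + 3*u*v^2 + 48*u*v - 6*v^3 + 16*v^2
  coeff of dv: 12*u^3 - 45*u^2*v + 24*u^2 + 6*u*v^2 + 16*u*v - 24*v^3 - 64*v^2 + 32*v
F^* omega = (36*u^3 + 12*u^2*v + 3*u*v^2 + 48*u*v - 6*v^3 + 16*v^2) du + (12*u^3 - 45*u^2*v + 24*u^2 + 6*u*v^2 + 16*u*v - 24*v^3 - 64*v^2 + 32*v) dv.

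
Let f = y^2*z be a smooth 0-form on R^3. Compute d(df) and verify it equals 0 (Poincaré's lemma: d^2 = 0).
d(df) = 0

Step 1: df = sum_i (∂f/∂x_i) dx_i = (0) dx + (2*y*z) dy + (y^2) dz.
Step 2: Apply d again. Using the 1-form formula, the coefficient of dx ∧ dy in d(df) is ∂^2 f/∂x ∂y - ∂^2 f/∂y ∂x = (0) - (0) = 0 (equality of mixed partials for smooth f).
Similarly for dx ∧ dz and dy ∧ dz — all coefficients vanish. So d(df) = 0.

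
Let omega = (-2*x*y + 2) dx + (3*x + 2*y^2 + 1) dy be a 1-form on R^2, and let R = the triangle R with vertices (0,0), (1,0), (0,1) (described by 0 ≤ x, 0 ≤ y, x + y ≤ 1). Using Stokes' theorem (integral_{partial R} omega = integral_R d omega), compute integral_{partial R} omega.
integral_(partial R) omega = 11/6

Stokes: integral_partial_R omega = integral_R d omega with d omega = (∂Q/∂x - ∂P/∂y) dx ∧ dy.
  ∂Q/∂x = 3
  ∂P/∂y = -2*x
  integrand = ∂Q/∂x - ∂P/∂y = 2*x + 3.
Integrating over R: integral_0^1 integral_0^{1-x} (2*x + 3) dy dx = 11/6.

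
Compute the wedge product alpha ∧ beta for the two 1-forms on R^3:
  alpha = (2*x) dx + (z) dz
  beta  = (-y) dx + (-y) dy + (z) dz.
alpha ∧ beta = (-2*x*y) dx ∧ dy + (z*(2*x + y)) dx ∧ dz + (y*z) dy ∧ dz

Distribute the wedge, using dx_i ∧ dx_j = -dx_j ∧ dx_i and dx_i ∧ dx_i = 0. For each pair (i, j) with i < j, the coefficient of dx_i ∧ dx_j in alpha ∧ beta is (alpha_i * beta_j - alpha_j * beta_i). Collecting: alpha ∧ beta = (-2*x*y) dx ∧ dy + (z*(2*x + y)) dx ∧ dz + (y*z) dy ∧ dz.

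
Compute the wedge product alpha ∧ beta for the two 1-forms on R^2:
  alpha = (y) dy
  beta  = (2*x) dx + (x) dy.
alpha ∧ beta = (-2*x*y) dx ∧ dy

Distribute the wedge, using dx_i ∧ dx_j = -dx_j ∧ dx_i and dx_i ∧ dx_i = 0. For each pair (i, j) with i < j, the coefficient of dx_i ∧ dx_j in alpha ∧ beta is (alpha_i * beta_j - alpha_j * beta_i). Collecting: alpha ∧ beta = (-2*x*y) dx ∧ dy.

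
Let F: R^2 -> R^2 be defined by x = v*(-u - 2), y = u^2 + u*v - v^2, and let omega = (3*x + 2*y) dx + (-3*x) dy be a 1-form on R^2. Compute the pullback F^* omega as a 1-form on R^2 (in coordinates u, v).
F^* omega = (2*v*(2*u^2 + 2*u*v + 6*u + v^2 + 6*v)) du + (-2*u^3 + 4*u^2*v - 4*u^2 - 4*u*v^2 + 14*u*v - 8*v^2 + 12*v) dv

Using F^*(f dg) = (f ∘ F) d(g ∘ F), substitute each coordinate x_i by F_i(u, v) in f_i, and replace dx_i by d F_i = (∂F_i/∂u) du + (∂F_i/∂v) dv.
  For the x component: f_1(F) = 2*u^2 - u*v - 2*v^2 - 6*v; d F_1 = (-v) du + (-u - 2) dv
  For the y component: f_2(F) = 3*v*(u + 2); d F_2 = (2*u + v) du + (u - 2*v) dv
Combining and collecting du, dv coefficients:
  coeff of du: 2*v*(2*u^2 + 2*u*v + 6*u + v^2 + 6*v)
  coeff of dv: -2*u^3 + 4*u^2*v - 4*u^2 - 4*u*v^2 + 14*u*v - 8*v^2 + 12*v
F^* omega = (2*v*(2*u^2 + 2*u*v + 6*u + v^2 + 6*v)) du + (-2*u^3 + 4*u^2*v - 4*u^2 - 4*u*v^2 + 14*u*v - 8*v^2 + 12*v) dv.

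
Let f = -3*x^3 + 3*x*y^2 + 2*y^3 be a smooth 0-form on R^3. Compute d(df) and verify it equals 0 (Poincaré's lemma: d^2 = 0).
d(df) = 0

Step 1: df = sum_i (∂f/∂x_i) dx_i = (-9*x^2 + 3*y^2) dx + (6*y*(x + y)) dy + (0) dz.
Step 2: Apply d again. Using the 1-form formula, the coefficient of dx ∧ dy in d(df) is ∂^2 f/∂x ∂y - ∂^2 f/∂y ∂x = (6*y) - (6*y) = 0 (equality of mixed partials for smooth f).
Similarly for dx ∧ dz and dy ∧ dz — all coefficients vanish. So d(df) = 0.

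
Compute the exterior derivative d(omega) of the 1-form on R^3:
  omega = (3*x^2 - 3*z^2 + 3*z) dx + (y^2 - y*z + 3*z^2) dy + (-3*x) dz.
d(omega) = (6*z - 6) dx ∧ dz + (y - 6*z) dy ∧ dz

For a 1-form omega = sum_i f_i dx_i, the exterior derivative is
  d(omega) = sum_{i < j} (∂f_j/∂x_i - ∂f_i/∂x_j) dx_i ∧ dx_j.
  coefficient of dx ∧ dz: ∂f_3/∂x - ∂f_1/∂z = ∂(-3*x)/∂x - ∂(3*x^2 - 3*z^2 + 3*z)/∂z = 6*z - 6
  coefficient of dy ∧ dz: ∂f_3/∂y - ∂f_2/∂z = ∂(-3*x)/∂y - ∂(y^2 - y*z + 3*z^2)/∂z = y - 6*z
Assembling: d(omega) = (6*z - 6) dx ∧ dz + (y - 6*z) dy ∧ dz.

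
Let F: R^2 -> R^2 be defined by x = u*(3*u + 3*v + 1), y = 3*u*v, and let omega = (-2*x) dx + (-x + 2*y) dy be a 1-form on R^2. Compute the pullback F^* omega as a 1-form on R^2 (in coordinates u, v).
F^* omega = (u*(-36*u^2 - 63*u*v - 18*u - 9*v^2 - 15*v - 2)) du + (9*u^2*(-3*u - v - 1)) dv

Using F^*(f dg) = (f ∘ F) d(g ∘ F), substitute each coordinate x_i by F_i(u, v) in f_i, and replace dx_i by d F_i = (∂F_i/∂u) du + (∂F_i/∂v) dv.
  For the x component: f_1(F) = 2*u*(-3*u - 3*v - 1); d F_1 = (6*u + 3*v + 1) du + (3*u) dv
  For the y component: f_2(F) = u*(-3*u + 3*v - 1); d F_2 = (3*v) du + (3*u) dv
Combining and collecting du, dv coefficients:
  coeff of du: u*(-36*u^2 - 63*u*v - 18*u - 9*v^2 - 15*v - 2)
  coeff of dv: 9*u^2*(-3*u - v - 1)
F^* omega = (u*(-36*u^2 - 63*u*v - 18*u - 9*v^2 - 15*v - 2)) du + (9*u^2*(-3*u - v - 1)) dv.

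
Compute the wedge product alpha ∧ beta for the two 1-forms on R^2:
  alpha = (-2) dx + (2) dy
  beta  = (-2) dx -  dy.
alpha ∧ beta = (6) dx ∧ dy

Distribute the wedge, using dx_i ∧ dx_j = -dx_j ∧ dx_i and dx_i ∧ dx_i = 0. For each pair (i, j) with i < j, the coefficient of dx_i ∧ dx_j in alpha ∧ beta is (alpha_i * beta_j - alpha_j * beta_i). Collecting: alpha ∧ beta = (6) dx ∧ dy.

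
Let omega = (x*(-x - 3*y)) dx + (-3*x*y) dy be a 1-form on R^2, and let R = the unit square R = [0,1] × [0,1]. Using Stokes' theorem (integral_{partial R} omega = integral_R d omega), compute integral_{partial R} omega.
integral_(partial R) omega = 0

Stokes: integral_partial_R omega = integral_R d omega with d omega = (∂Q/∂x - ∂P/∂y) dx ∧ dy.
  ∂Q/∂x = -3*y
  ∂P/∂y = -3*x
  integrand = ∂Q/∂x - ∂P/∂y = 3*x - 3*y.
Integrating over R: integral_0^1 integral_0^1 (3*x - 3*y) dx dy = 0.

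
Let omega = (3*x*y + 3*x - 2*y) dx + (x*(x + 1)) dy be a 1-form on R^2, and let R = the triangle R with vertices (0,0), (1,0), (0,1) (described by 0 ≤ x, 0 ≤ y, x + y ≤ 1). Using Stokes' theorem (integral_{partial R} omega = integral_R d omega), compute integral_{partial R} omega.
integral_(partial R) omega = 4/3

Stokes: integral_partial_R omega = integral_R d omega with d omega = (∂Q/∂x - ∂P/∂y) dx ∧ dy.
  ∂Q/∂x = 2*x + 1
  ∂P/∂y = 3*x - 2
  integrand = ∂Q/∂x - ∂P/∂y = 3 - x.
Integrating over R: integral_0^1 integral_0^{1-x} (3 - x) dy dx = 4/3.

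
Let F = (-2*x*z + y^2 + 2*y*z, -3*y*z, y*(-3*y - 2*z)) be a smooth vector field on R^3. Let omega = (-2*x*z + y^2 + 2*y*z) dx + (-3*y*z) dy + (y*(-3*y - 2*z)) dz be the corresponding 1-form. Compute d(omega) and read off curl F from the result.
d(omega) = (-3*y - 2*z) dy ∧ dz + (-2*x + 2*y) dz ∧ dx + (-2*y - 2*z) dx ∧ dy; curl F = (-3*y - 2*z, -2*x + 2*y, -2*y - 2*z)

d omega = sum_{i<j} (∂f_j/∂x_i - ∂f_i/∂x_j) dx_i ∧ dx_j. Under the identification (dy ∧ dz, dz ∧ dx, dx ∧ dy) ↔ (e_x, e_y, e_z), the coefficients are exactly the components of curl F. Compute:
  ∂R/∂y - ∂Q/∂z = (-6*y - 2*z) - (-3*y) = -3*y - 2*z
  ∂P/∂z - ∂R/∂x = (-2*x + 2*y) - (0) = -2*x + 2*y
  ∂Q/∂x - ∂P/∂y = (0) - (2*y + 2*z) = -2*y - 2*z.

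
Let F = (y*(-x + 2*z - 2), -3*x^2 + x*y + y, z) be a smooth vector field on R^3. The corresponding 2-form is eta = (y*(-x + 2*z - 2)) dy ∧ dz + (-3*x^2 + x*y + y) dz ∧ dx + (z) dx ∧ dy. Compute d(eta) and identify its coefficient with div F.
d(eta) = (x - y + 2) dx ∧ dy ∧ dz; div F = x - y + 2

For a 2-form in R^3 of the form above, applying d gives a 3-form with coefficient ∂P/∂x + ∂Q/∂y + ∂R/∂z:
  ∂P/∂x = -y
  ∂Q/∂y = x + 1
  ∂R/∂z = 1
Sum = x - y + 2, which is exactly div F.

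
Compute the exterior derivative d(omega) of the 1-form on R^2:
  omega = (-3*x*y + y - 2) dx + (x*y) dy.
d(omega) = (3*x + y - 1) dx ∧ dy

For a 1-form omega = sum_i f_i dx_i, the exterior derivative is
  d(omega) = sum_{i < j} (∂f_j/∂x_i - ∂f_i/∂x_j) dx_i ∧ dx_j.
  coefficient of dx ∧ dy: ∂f_2/∂x - ∂f_1/∂y = ∂(x*y)/∂x - ∂(-3*x*y + y - 2)/∂y = 3*x + y - 1
Assembling: d(omega) = (3*x + y - 1) dx ∧ dy.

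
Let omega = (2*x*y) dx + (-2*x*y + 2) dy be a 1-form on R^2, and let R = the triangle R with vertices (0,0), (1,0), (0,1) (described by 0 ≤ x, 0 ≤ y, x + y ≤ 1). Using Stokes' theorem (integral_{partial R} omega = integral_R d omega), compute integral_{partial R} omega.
integral_(partial R) omega = -2/3

Stokes: integral_partial_R omega = integral_R d omega with d omega = (∂Q/∂x - ∂P/∂y) dx ∧ dy.
  ∂Q/∂x = -2*y
  ∂P/∂y = 2*x
  integrand = ∂Q/∂x - ∂P/∂y = -2*x - 2*y.
Integrating over R: integral_0^1 integral_0^{1-x} (-2*x - 2*y) dy dx = -2/3.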